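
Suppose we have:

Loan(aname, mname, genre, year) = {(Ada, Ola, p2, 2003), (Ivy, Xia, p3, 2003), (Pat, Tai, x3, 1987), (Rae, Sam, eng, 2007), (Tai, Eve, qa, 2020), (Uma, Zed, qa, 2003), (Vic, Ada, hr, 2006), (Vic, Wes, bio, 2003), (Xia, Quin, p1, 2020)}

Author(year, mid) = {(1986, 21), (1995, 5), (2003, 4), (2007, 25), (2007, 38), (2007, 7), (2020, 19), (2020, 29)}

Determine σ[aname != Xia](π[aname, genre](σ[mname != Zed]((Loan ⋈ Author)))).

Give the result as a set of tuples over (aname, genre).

{(Ada, p2), (Ivy, p3), (Rae, eng), (Tai, qa), (Vic, bio)}

Loan ⋈ Author (natural join on year): {(Ada, Ola, p2, 2003, 4), (Ivy, Xia, p3, 2003, 4), (Rae, Sam, eng, 2007, 25), (Rae, Sam, eng, 2007, 38), (Rae, Sam, eng, 2007, 7), (Tai, Eve, qa, 2020, 19), (Tai, Eve, qa, 2020, 29), (Uma, Zed, qa, 2003, 4), (Vic, Wes, bio, 2003, 4), (Xia, Quin, p1, 2020, 19), (Xia, Quin, p1, 2020, 29)}
Selection mname != Zed: {(Ada, Ola, p2, 2003, 4), (Ivy, Xia, p3, 2003, 4), (Rae, Sam, eng, 2007, 25), (Rae, Sam, eng, 2007, 38), (Rae, Sam, eng, 2007, 7), (Tai, Eve, qa, 2020, 19), (Tai, Eve, qa, 2020, 29), (Vic, Wes, bio, 2003, 4), (Xia, Quin, p1, 2020, 19), (Xia, Quin, p1, 2020, 29)}
π[aname, genre]: project onto (aname, genre) (4 duplicate(s) eliminated) → {(Ada, p2), (Ivy, p3), (Rae, eng), (Tai, qa), (Vic, bio), (Xia, p1)}
Selection aname != Xia: {(Ada, p2), (Ivy, p3), (Rae, eng), (Tai, qa), (Vic, bio)}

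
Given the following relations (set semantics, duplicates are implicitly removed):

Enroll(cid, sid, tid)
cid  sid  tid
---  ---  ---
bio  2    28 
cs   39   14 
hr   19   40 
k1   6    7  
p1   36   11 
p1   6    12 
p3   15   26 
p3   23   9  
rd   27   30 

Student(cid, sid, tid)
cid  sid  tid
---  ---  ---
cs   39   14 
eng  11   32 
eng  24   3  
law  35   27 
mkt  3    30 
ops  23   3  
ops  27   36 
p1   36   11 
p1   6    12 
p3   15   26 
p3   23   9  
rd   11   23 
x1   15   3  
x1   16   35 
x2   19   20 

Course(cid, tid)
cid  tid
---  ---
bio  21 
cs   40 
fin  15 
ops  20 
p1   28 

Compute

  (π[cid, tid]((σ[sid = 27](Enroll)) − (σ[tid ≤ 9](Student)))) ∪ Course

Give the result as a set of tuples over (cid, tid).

Filtering on sid = 27 leaves {(rd, 27, 30)}.
Filtering on tid ≤ 9 leaves {(eng, 24, 3), (ops, 23, 3), (p3, 23, 9), (x1, 15, 3)}.
Taking the difference: {(rd, 27, 30)}
π_{cid, tid} gives {(rd, 30)}.
Taking the union: {(bio, 21), (cs, 40), (fin, 15), (ops, 20), (p1, 28), (rd, 30)}

{(bio, 21), (cs, 40), (fin, 15), (ops, 20), (p1, 28), (rd, 30)}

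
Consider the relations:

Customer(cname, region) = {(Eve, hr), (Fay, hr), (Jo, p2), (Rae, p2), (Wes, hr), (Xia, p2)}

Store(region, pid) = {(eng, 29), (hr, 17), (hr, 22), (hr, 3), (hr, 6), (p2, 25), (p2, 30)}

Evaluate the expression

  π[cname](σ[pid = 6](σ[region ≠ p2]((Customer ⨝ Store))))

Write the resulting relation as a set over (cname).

Natural join on region: {(Eve, hr, 17), (Eve, hr, 22), (Eve, hr, 3), (Eve, hr, 6), (Fay, hr, 17), (Fay, hr, 22), (Fay, hr, 3), (Fay, hr, 6), (Jo, p2, 25), (Jo, p2, 30), (Rae, p2, 25), (Rae, p2, 30), (Wes, hr, 17), (Wes, hr, 22), (Wes, hr, 3), (Wes, hr, 6), (Xia, p2, 25), (Xia, p2, 30)}
Apply σ_{region ≠ p2}; surviving tuples: {(Eve, hr, 17), (Eve, hr, 22), (Eve, hr, 3), (Eve, hr, 6), (Fay, hr, 17), (Fay, hr, 22), (Fay, hr, 3), (Fay, hr, 6), (Wes, hr, 17), (Wes, hr, 22), (Wes, hr, 3), (Wes, hr, 6)}
Apply σ_{pid = 6}; surviving tuples: {(Eve, hr, 6), (Fay, hr, 6), (Wes, hr, 6)}
π[cname]: project onto (cname) → {Eve, Fay, Wes}

{Eve, Fay, Wes}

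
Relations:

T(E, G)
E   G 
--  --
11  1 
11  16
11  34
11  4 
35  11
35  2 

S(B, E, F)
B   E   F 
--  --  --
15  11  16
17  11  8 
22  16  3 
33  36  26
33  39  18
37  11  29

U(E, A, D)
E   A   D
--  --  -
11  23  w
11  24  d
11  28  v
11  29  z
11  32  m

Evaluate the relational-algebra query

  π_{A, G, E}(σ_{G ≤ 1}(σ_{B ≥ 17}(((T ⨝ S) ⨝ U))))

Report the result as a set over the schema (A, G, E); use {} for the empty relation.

T ⋈ S (natural join on E): {(11, 1, 15, 16), (11, 1, 17, 8), (11, 1, 37, 29), (11, 16, 15, 16), (11, 16, 17, 8), (11, 16, 37, 29), (11, 34, 15, 16), (11, 34, 17, 8), (11, 34, 37, 29), (11, 4, 15, 16), (11, 4, 17, 8), (11, 4, 37, 29)}
(T ⨝ S) ⋈ U (natural join on E): {(11, 1, 15, 16, 23, w), (11, 1, 15, 16, 24, d), (11, 1, 15, 16, 28, v), (11, 1, 15, 16, 29, z), (11, 1, 15, 16, 32, m), (11, 1, 17, 8, 23, w), (11, 1, 17, 8, 24, d), (11, 1, 17, 8, 28, v), (11, 1, 17, 8, 29, z), (11, 1, 17, 8, 32, m), (11, 1, 37, 29, 23, w), (11, 1, 37, 29, 24, d), (11, 1, 37, 29, 28, v), (11, 1, 37, 29, 29, z), (11, 1, 37, 29, 32, m), (11, 16, 15, 16, 23, w), (11, 16, 15, 16, 24, d), (11, 16, 15, 16, 28, v), (11, 16, 15, 16, 29, z), (11, 16, 15, 16, 32, m), (11, 16, 17, 8, 23, w), (11, 16, 17, 8, 24, d), (11, 16, 17, 8, 28, v), (11, 16, 17, 8, 29, z), (11, 16, 17, 8, 32, m), (11, 16, 37, 29, 23, w), (11, 16, 37, 29, 24, d), (11, 16, 37, 29, 28, v), (11, 16, 37, 29, 29, z), (11, 16, 37, 29, 32, m), (11, 34, 15, 16, 23, w), (11, 34, 15, 16, 24, d), (11, 34, 15, 16, 28, v), (11, 34, 15, 16, 29, z), (11, 34, 15, 16, 32, m), (11, 34, 17, 8, 23, w), (11, 34, 17, 8, 24, d), (11, 34, 17, 8, 28, v), (11, 34, 17, 8, 29, z), (11, 34, 17, 8, 32, m), (11, 34, 37, 29, 23, w), (11, 34, 37, 29, 24, d), (11, 34, 37, 29, 28, v), (11, 34, 37, 29, 29, z), (11, 34, 37, 29, 32, m), (11, 4, 15, 16, 23, w), (11, 4, 15, 16, 24, d), (11, 4, 15, 16, 28, v), (11, 4, 15, 16, 29, z), (11, 4, 15, 16, 32, m), (11, 4, 17, 8, 23, w), (11, 4, 17, 8, 24, d), (11, 4, 17, 8, 28, v), (11, 4, 17, 8, 29, z), (11, 4, 17, 8, 32, m), (11, 4, 37, 29, 23, w), (11, 4, 37, 29, 24, d), (11, 4, 37, 29, 28, v), (11, 4, 37, 29, 29, z), (11, 4, 37, 29, 32, m)}
Filtering on B ≥ 17 leaves {(11, 1, 17, 8, 23, w), (11, 1, 17, 8, 24, d), (11, 1, 17, 8, 28, v), (11, 1, 17, 8, 29, z), (11, 1, 17, 8, 32, m), (11, 1, 37, 29, 23, w), (11, 1, 37, 29, 24, d), (11, 1, 37, 29, 28, v), (11, 1, 37, 29, 29, z), (11, 1, 37, 29, 32, m), (11, 16, 17, 8, 23, w), (11, 16, 17, 8, 24, d), (11, 16, 17, 8, 28, v), (11, 16, 17, 8, 29, z), (11, 16, 17, 8, 32, m), (11, 16, 37, 29, 23, w), (11, 16, 37, 29, 24, d), (11, 16, 37, 29, 28, v), (11, 16, 37, 29, 29, z), (11, 16, 37, 29, 32, m), (11, 34, 17, 8, 23, w), (11, 34, 17, 8, 24, d), (11, 34, 17, 8, 28, v), (11, 34, 17, 8, 29, z), (11, 34, 17, 8, 32, m), (11, 34, 37, 29, 23, w), (11, 34, 37, 29, 24, d), (11, 34, 37, 29, 28, v), (11, 34, 37, 29, 29, z), (11, 34, 37, 29, 32, m), (11, 4, 17, 8, 23, w), (11, 4, 17, 8, 24, d), (11, 4, 17, 8, 28, v), (11, 4, 17, 8, 29, z), (11, 4, 17, 8, 32, m), (11, 4, 37, 29, 23, w), (11, 4, 37, 29, 24, d), (11, 4, 37, 29, 28, v), (11, 4, 37, 29, 29, z), (11, 4, 37, 29, 32, m)}.
Filtering on G ≤ 1 leaves {(11, 1, 17, 8, 23, w), (11, 1, 17, 8, 24, d), (11, 1, 17, 8, 28, v), (11, 1, 17, 8, 29, z), (11, 1, 17, 8, 32, m), (11, 1, 37, 29, 23, w), (11, 1, 37, 29, 24, d), (11, 1, 37, 29, 28, v), (11, 1, 37, 29, 29, z), (11, 1, 37, 29, 32, m)}.
π[A, G, E]: project onto (A, G, E) (5 duplicate(s) eliminated) → {(23, 1, 11), (24, 1, 11), (28, 1, 11), (29, 1, 11), (32, 1, 11)}

{(23, 1, 11), (24, 1, 11), (28, 1, 11), (29, 1, 11), (32, 1, 11)}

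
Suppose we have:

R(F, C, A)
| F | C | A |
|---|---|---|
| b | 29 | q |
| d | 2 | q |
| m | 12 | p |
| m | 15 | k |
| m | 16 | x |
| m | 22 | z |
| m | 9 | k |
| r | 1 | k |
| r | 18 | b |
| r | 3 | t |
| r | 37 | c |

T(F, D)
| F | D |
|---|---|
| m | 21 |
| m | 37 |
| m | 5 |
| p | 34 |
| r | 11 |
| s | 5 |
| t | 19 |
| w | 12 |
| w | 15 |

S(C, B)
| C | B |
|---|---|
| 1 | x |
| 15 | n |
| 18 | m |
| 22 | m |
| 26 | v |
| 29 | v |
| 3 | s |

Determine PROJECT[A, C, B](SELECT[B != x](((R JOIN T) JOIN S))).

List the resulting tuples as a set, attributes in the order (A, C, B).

Joining R and T on F yields {(m, 12, p, 21), (m, 12, p, 37), (m, 12, p, 5), (m, 15, k, 21), (m, 15, k, 37), (m, 15, k, 5), (m, 16, x, 21), (m, 16, x, 37), (m, 16, x, 5), (m, 22, z, 21), (m, 22, z, 37), (m, 22, z, 5), (m, 9, k, 21), (m, 9, k, 37), (m, 9, k, 5), (r, 1, k, 11), (r, 18, b, 11), (r, 3, t, 11), (r, 37, c, 11)}.
Joining (R JOIN T) and S on C yields {(m, 15, k, 21, n), (m, 15, k, 37, n), (m, 15, k, 5, n), (m, 22, z, 21, m), (m, 22, z, 37, m), (m, 22, z, 5, m), (r, 1, k, 11, x), (r, 18, b, 11, m), (r, 3, t, 11, s)}.
Filtering on B != x leaves {(m, 15, k, 21, n), (m, 15, k, 37, n), (m, 15, k, 5, n), (m, 22, z, 21, m), (m, 22, z, 37, m), (m, 22, z, 5, m), (r, 18, b, 11, m), (r, 3, t, 11, s)}.
Keep only column(s) A, C, B (4 duplicate(s) eliminated): {(b, 18, m), (k, 15, n), (t, 3, s), (z, 22, m)}

{(b, 18, m), (k, 15, n), (t, 3, s), (z, 22, m)}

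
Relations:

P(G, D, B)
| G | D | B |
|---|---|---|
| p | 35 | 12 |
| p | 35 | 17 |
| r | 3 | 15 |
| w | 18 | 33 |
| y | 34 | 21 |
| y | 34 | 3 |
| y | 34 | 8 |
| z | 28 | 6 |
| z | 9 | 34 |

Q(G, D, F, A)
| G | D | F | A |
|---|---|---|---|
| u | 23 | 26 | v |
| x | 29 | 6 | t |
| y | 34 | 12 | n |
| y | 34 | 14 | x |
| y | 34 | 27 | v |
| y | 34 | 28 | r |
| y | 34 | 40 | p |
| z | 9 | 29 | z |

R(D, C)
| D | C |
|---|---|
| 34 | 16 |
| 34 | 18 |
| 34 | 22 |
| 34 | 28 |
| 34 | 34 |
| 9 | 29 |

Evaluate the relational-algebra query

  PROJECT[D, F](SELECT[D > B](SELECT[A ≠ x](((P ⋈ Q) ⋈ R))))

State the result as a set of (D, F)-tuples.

{(34, 12), (34, 27), (34, 28), (34, 40)}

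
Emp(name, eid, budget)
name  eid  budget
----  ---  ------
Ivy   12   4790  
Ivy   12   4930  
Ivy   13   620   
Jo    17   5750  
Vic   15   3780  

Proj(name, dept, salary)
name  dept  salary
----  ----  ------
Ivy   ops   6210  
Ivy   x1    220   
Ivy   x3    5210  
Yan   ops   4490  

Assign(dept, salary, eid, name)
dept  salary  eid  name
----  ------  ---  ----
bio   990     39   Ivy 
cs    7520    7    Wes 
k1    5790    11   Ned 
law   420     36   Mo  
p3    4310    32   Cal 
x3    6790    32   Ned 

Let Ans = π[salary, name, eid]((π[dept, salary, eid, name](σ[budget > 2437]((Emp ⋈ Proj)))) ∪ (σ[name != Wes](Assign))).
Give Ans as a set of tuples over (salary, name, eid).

{(220, Ivy, 12), (420, Mo, 36), (4310, Cal, 32), (5210, Ivy, 12), (5790, Ned, 11), (6210, Ivy, 12), (6790, Ned, 32), (990, Ivy, 39)}

Emp ⋈ Proj (natural join on name): {(Ivy, 12, 4790, ops, 6210), (Ivy, 12, 4790, x1, 220), (Ivy, 12, 4790, x3, 5210), (Ivy, 12, 4930, ops, 6210), (Ivy, 12, 4930, x1, 220), (Ivy, 12, 4930, x3, 5210), (Ivy, 13, 620, ops, 6210), (Ivy, 13, 620, x1, 220), (Ivy, 13, 620, x3, 5210)}
Filtering on budget > 2437 leaves {(Ivy, 12, 4790, ops, 6210), (Ivy, 12, 4790, x1, 220), (Ivy, 12, 4790, x3, 5210), (Ivy, 12, 4930, ops, 6210), (Ivy, 12, 4930, x1, 220), (Ivy, 12, 4930, x3, 5210)}.
π_{dept, salary, eid, name} gives {(ops, 6210, 12, Ivy), (x1, 220, 12, Ivy), (x3, 5210, 12, Ivy)} (3 duplicate(s) eliminated).
Filtering on name != Wes leaves {(bio, 990, 39, Ivy), (k1, 5790, 11, Ned), (law, 420, 36, Mo), (p3, 4310, 32, Cal), (x3, 6790, 32, Ned)}.
Set union of the two operands is {(bio, 990, 39, Ivy), (k1, 5790, 11, Ned), (law, 420, 36, Mo), (ops, 6210, 12, Ivy), (p3, 4310, 32, Cal), (x1, 220, 12, Ivy), (x3, 5210, 12, Ivy), (x3, 6790, 32, Ned)}.
π_{salary, name, eid} gives {(220, Ivy, 12), (420, Mo, 36), (4310, Cal, 32), (5210, Ivy, 12), (5790, Ned, 11), (6210, Ivy, 12), (6790, Ned, 32), (990, Ivy, 39)}.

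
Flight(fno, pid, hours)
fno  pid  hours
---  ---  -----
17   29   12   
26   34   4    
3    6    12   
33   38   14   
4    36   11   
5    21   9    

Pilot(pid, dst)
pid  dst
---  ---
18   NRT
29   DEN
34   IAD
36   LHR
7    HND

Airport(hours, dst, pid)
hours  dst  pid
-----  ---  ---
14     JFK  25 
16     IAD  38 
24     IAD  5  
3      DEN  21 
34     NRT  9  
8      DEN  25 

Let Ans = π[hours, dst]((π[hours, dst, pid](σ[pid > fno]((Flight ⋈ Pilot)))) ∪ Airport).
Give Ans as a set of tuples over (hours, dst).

{(11, LHR), (12, DEN), (14, JFK), (16, IAD), (24, IAD), (3, DEN), (34, NRT), (4, IAD), (8, DEN)}

Flight ⋈ Pilot (natural join on pid): {(17, 29, 12, DEN), (26, 34, 4, IAD), (4, 36, 11, LHR)}
Filtering on pid > fno leaves {(17, 29, 12, DEN), (26, 34, 4, IAD), (4, 36, 11, LHR)}.
Projecting to hours, dst, pid: {(11, LHR, 36), (12, DEN, 29), (4, IAD, 34)}
Set union of the two operands is {(11, LHR, 36), (12, DEN, 29), (14, JFK, 25), (16, IAD, 38), (24, IAD, 5), (3, DEN, 21), (34, NRT, 9), (4, IAD, 34), (8, DEN, 25)}.
Projecting to hours, dst: {(11, LHR), (12, DEN), (14, JFK), (16, IAD), (24, IAD), (3, DEN), (34, NRT), (4, IAD), (8, DEN)}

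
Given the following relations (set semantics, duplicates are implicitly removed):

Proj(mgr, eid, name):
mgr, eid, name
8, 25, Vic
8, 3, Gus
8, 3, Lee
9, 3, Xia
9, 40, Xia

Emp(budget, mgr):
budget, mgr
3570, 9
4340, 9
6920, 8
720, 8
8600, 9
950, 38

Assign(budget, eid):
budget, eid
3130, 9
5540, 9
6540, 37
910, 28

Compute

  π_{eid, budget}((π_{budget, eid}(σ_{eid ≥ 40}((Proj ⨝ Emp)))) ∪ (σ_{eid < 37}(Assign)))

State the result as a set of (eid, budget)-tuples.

{(28, 910), (40, 3570), (40, 4340), (40, 8600), (9, 3130), (9, 5540)}

Natural join on mgr: {(8, 25, Vic, 6920), (8, 25, Vic, 720), (8, 3, Gus, 6920), (8, 3, Gus, 720), (8, 3, Lee, 6920), (8, 3, Lee, 720), (9, 3, Xia, 3570), (9, 3, Xia, 4340), (9, 3, Xia, 8600), (9, 40, Xia, 3570), (9, 40, Xia, 4340), (9, 40, Xia, 8600)}
Selection eid ≥ 40: {(9, 40, Xia, 3570), (9, 40, Xia, 4340), (9, 40, Xia, 8600)}
Projecting to budget, eid: {(3570, 40), (4340, 40), (8600, 40)}
Selection eid < 37: {(3130, 9), (5540, 9), (910, 28)}
Set union of the two operands is {(3130, 9), (3570, 40), (4340, 40), (5540, 9), (8600, 40), (910, 28)}.
Projecting to eid, budget: {(28, 910), (40, 3570), (40, 4340), (40, 8600), (9, 3130), (9, 5540)}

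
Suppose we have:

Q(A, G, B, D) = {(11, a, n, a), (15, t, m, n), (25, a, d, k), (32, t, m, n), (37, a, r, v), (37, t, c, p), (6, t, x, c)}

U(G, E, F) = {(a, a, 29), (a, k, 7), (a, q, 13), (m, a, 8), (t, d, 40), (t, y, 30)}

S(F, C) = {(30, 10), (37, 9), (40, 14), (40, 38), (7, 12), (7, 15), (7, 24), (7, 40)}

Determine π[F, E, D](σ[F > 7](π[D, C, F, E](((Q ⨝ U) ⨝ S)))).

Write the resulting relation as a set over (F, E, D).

{(30, y, c), (30, y, n), (30, y, p), (40, d, c), (40, d, n), (40, d, p)}

Q ⋈ U (natural join on G): {(11, a, n, a, a, 29), (11, a, n, a, k, 7), (11, a, n, a, q, 13), (15, t, m, n, d, 40), (15, t, m, n, y, 30), (25, a, d, k, a, 29), (25, a, d, k, k, 7), (25, a, d, k, q, 13), (32, t, m, n, d, 40), (32, t, m, n, y, 30), (37, a, r, v, a, 29), (37, a, r, v, k, 7), (37, a, r, v, q, 13), (37, t, c, p, d, 40), (37, t, c, p, y, 30), (6, t, x, c, d, 40), (6, t, x, c, y, 30)}
(Q ⨝ U) ⋈ S (natural join on F): {(11, a, n, a, k, 7, 12), (11, a, n, a, k, 7, 15), (11, a, n, a, k, 7, 24), (11, a, n, a, k, 7, 40), (15, t, m, n, d, 40, 14), (15, t, m, n, d, 40, 38), (15, t, m, n, y, 30, 10), (25, a, d, k, k, 7, 12), (25, a, d, k, k, 7, 15), (25, a, d, k, k, 7, 24), (25, a, d, k, k, 7, 40), (32, t, m, n, d, 40, 14), (32, t, m, n, d, 40, 38), (32, t, m, n, y, 30, 10), (37, a, r, v, k, 7, 12), (37, a, r, v, k, 7, 15), (37, a, r, v, k, 7, 24), (37, a, r, v, k, 7, 40), (37, t, c, p, d, 40, 14), (37, t, c, p, d, 40, 38), (37, t, c, p, y, 30, 10), (6, t, x, c, d, 40, 14), (6, t, x, c, d, 40, 38), (6, t, x, c, y, 30, 10)}
Keep only column(s) D, C, F, E (3 duplicate(s) eliminated): {(a, 12, 7, k), (a, 15, 7, k), (a, 24, 7, k), (a, 40, 7, k), (c, 10, 30, y), (c, 14, 40, d), (c, 38, 40, d), (k, 12, 7, k), (k, 15, 7, k), (k, 24, 7, k), (k, 40, 7, k), (n, 10, 30, y), (n, 14, 40, d), (n, 38, 40, d), (p, 10, 30, y), (p, 14, 40, d), (p, 38, 40, d), (v, 12, 7, k), (v, 15, 7, k), (v, 24, 7, k), (v, 40, 7, k)}
Apply σ_{F > 7}; surviving tuples: {(c, 10, 30, y), (c, 14, 40, d), (c, 38, 40, d), (n, 10, 30, y), (n, 14, 40, d), (n, 38, 40, d), (p, 10, 30, y), (p, 14, 40, d), (p, 38, 40, d)}
Keep only column(s) F, E, D (3 duplicate(s) eliminated): {(30, y, c), (30, y, n), (30, y, p), (40, d, c), (40, d, n), (40, d, p)}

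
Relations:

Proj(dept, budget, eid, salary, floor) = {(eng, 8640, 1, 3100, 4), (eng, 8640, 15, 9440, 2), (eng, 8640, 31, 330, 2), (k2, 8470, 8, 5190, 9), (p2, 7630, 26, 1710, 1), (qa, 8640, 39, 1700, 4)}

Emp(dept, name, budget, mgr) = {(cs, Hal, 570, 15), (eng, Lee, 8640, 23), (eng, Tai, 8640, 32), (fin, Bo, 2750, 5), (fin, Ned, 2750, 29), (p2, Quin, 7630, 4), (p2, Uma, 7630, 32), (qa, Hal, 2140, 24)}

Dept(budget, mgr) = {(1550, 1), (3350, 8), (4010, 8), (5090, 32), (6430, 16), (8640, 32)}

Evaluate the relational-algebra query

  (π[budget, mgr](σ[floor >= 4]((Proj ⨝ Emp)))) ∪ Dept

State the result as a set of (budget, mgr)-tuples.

{(1550, 1), (3350, 8), (4010, 8), (5090, 32), (6430, 16), (8640, 23), (8640, 32)}

Proj ⋈ Emp (natural join on dept, budget): {(eng, 8640, 1, 3100, 4, Lee, 23), (eng, 8640, 1, 3100, 4, Tai, 32), (eng, 8640, 15, 9440, 2, Lee, 23), (eng, 8640, 15, 9440, 2, Tai, 32), (eng, 8640, 31, 330, 2, Lee, 23), (eng, 8640, 31, 330, 2, Tai, 32), (p2, 7630, 26, 1710, 1, Quin, 4), (p2, 7630, 26, 1710, 1, Uma, 32)}
Selection floor >= 4: {(eng, 8640, 1, 3100, 4, Lee, 23), (eng, 8640, 1, 3100, 4, Tai, 32)}
Keep only column(s) budget, mgr: {(8640, 23), (8640, 32)}
Taking the union: {(1550, 1), (3350, 8), (4010, 8), (5090, 32), (6430, 16), (8640, 23), (8640, 32)}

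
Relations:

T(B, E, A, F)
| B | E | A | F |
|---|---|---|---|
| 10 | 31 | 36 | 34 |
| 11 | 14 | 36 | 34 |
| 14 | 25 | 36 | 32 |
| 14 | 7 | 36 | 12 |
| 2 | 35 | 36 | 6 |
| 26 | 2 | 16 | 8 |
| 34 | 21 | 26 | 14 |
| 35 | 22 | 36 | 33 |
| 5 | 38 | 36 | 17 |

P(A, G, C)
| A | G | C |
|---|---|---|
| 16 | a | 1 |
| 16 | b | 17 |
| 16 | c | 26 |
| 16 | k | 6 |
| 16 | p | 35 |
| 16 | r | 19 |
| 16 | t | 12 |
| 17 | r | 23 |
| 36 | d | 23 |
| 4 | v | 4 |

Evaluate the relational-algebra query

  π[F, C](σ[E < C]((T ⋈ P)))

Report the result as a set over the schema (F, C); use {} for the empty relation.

{(12, 23), (33, 23), (34, 23), (8, 12), (8, 17), (8, 19), (8, 26), (8, 35), (8, 6)}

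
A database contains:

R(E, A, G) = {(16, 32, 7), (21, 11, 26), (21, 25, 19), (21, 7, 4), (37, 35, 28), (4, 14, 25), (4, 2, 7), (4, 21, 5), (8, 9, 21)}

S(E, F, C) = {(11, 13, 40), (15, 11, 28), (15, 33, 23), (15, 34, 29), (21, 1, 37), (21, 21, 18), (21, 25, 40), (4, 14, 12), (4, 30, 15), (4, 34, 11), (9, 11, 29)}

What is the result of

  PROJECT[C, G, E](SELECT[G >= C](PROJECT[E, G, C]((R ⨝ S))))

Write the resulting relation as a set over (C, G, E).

{(11, 25, 4), (12, 25, 4), (15, 25, 4), (18, 19, 21), (18, 26, 21)}

Joining R and S on E yields {(21, 11, 26, 1, 37), (21, 11, 26, 21, 18), (21, 11, 26, 25, 40), (21, 25, 19, 1, 37), (21, 25, 19, 21, 18), (21, 25, 19, 25, 40), (21, 7, 4, 1, 37), (21, 7, 4, 21, 18), (21, 7, 4, 25, 40), (4, 14, 25, 14, 12), (4, 14, 25, 30, 15), (4, 14, 25, 34, 11), (4, 2, 7, 14, 12), (4, 2, 7, 30, 15), (4, 2, 7, 34, 11), (4, 21, 5, 14, 12), (4, 21, 5, 30, 15), (4, 21, 5, 34, 11)}.
Projecting to E, G, C: {(21, 19, 18), (21, 19, 37), (21, 19, 40), (21, 26, 18), (21, 26, 37), (21, 26, 40), (21, 4, 18), (21, 4, 37), (21, 4, 40), (4, 25, 11), (4, 25, 12), (4, 25, 15), (4, 5, 11), (4, 5, 12), (4, 5, 15), (4, 7, 11), (4, 7, 12), (4, 7, 15)}
Selection G >= C: {(21, 19, 18), (21, 26, 18), (4, 25, 11), (4, 25, 12), (4, 25, 15)}
Projecting to C, G, E: {(11, 25, 4), (12, 25, 4), (15, 25, 4), (18, 19, 21), (18, 26, 21)}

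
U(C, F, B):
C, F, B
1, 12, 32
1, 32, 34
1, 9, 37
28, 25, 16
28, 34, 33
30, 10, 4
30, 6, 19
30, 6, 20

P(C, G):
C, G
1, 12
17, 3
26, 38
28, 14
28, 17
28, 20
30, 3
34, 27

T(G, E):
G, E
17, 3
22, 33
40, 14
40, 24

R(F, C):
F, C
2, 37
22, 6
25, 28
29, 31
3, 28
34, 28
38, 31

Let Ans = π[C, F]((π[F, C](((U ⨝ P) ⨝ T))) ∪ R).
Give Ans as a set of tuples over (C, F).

U ⋈ P (natural join on C): {(1, 12, 32, 12), (1, 32, 34, 12), (1, 9, 37, 12), (28, 25, 16, 14), (28, 25, 16, 17), (28, 25, 16, 20), (28, 34, 33, 14), (28, 34, 33, 17), (28, 34, 33, 20), (30, 10, 4, 3), (30, 6, 19, 3), (30, 6, 20, 3)}
(U ⨝ P) ⋈ T (natural join on G): {(28, 25, 16, 17, 3), (28, 34, 33, 17, 3)}
Projecting to F, C: {(25, 28), (34, 28)}
Set union of the two operands is {(2, 37), (22, 6), (25, 28), (29, 31), (3, 28), (34, 28), (38, 31)}.
Projecting to C, F: {(28, 25), (28, 3), (28, 34), (31, 29), (31, 38), (37, 2), (6, 22)}

{(28, 25), (28, 3), (28, 34), (31, 29), (31, 38), (37, 2), (6, 22)}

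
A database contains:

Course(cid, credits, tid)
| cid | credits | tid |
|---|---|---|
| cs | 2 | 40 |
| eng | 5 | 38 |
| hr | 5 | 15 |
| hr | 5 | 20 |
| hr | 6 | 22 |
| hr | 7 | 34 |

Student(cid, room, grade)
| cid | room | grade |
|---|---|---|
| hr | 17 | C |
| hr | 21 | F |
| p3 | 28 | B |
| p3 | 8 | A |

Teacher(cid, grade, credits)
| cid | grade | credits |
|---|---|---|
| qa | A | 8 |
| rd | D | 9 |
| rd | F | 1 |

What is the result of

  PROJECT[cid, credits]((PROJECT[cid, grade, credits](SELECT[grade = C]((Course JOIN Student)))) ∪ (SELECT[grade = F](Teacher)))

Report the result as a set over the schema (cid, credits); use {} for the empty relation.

{(hr, 5), (hr, 6), (hr, 7), (rd, 1)}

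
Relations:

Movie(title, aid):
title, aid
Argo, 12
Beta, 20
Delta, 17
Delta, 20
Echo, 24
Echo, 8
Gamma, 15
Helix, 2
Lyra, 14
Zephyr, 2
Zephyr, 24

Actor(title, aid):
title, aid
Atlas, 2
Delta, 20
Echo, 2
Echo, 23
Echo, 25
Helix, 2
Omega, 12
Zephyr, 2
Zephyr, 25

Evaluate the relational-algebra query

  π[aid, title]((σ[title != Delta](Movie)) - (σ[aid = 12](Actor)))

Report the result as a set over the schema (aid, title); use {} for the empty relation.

{(12, Argo), (14, Lyra), (15, Gamma), (2, Helix), (2, Zephyr), (20, Beta), (24, Echo), (24, Zephyr), (8, Echo)}

Filtering on title != Delta leaves {(Argo, 12), (Beta, 20), (Echo, 24), (Echo, 8), (Gamma, 15), (Helix, 2), (Lyra, 14), (Zephyr, 2), (Zephyr, 24)}.
Filtering on aid = 12 leaves {(Omega, 12)}.
Difference: {(Argo, 12), (Beta, 20), (Echo, 24), (Echo, 8), (Gamma, 15), (Helix, 2), (Lyra, 14), (Zephyr, 2), (Zephyr, 24)} with {(Omega, 12)} → {(Argo, 12), (Beta, 20), (Echo, 24), (Echo, 8), (Gamma, 15), (Helix, 2), (Lyra, 14), (Zephyr, 2), (Zephyr, 24)}
Projecting to aid, title: {(12, Argo), (14, Lyra), (15, Gamma), (2, Helix), (2, Zephyr), (20, Beta), (24, Echo), (24, Zephyr), (8, Echo)}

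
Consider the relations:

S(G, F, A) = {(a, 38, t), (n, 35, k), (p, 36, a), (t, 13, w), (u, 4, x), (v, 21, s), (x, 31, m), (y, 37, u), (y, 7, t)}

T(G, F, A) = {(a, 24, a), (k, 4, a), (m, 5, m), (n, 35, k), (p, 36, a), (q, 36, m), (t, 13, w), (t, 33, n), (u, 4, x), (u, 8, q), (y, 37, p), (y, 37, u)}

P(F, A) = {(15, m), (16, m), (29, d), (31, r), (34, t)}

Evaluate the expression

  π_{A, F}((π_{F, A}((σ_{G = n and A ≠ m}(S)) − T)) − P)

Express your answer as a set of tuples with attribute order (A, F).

{}

Apply σ_{G = n and A ≠ m}; surviving tuples: {(n, 35, k)}
Taking the difference: {}
Keep only column(s) F, A: {}
Taking the difference: {}
Keep only column(s) A, F: {}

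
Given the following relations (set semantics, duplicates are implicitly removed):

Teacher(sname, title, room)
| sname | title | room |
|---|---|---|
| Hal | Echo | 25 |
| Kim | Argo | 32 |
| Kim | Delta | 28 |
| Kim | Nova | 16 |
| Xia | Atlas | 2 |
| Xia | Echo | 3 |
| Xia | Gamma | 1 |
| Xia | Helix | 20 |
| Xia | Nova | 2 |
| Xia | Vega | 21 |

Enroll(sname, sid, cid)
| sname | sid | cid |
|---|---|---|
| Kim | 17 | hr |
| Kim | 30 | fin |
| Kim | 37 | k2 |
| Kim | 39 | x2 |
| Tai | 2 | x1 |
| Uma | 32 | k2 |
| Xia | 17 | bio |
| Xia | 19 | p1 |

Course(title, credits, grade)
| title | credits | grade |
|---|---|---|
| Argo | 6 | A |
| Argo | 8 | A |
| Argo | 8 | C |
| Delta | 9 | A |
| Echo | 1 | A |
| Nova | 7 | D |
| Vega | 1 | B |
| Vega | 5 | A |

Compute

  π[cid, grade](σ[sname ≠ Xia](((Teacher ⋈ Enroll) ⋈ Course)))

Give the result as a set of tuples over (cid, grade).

Joining Teacher and Enroll on sname yields {(Kim, Argo, 32, 17, hr), (Kim, Argo, 32, 30, fin), (Kim, Argo, 32, 37, k2), (Kim, Argo, 32, 39, x2), (Kim, Delta, 28, 17, hr), (Kim, Delta, 28, 30, fin), (Kim, Delta, 28, 37, k2), (Kim, Delta, 28, 39, x2), (Kim, Nova, 16, 17, hr), (Kim, Nova, 16, 30, fin), (Kim, Nova, 16, 37, k2), (Kim, Nova, 16, 39, x2), (Xia, Atlas, 2, 17, bio), (Xia, Atlas, 2, 19, p1), (Xia, Echo, 3, 17, bio), (Xia, Echo, 3, 19, p1), (Xia, Gamma, 1, 17, bio), (Xia, Gamma, 1, 19, p1), (Xia, Helix, 20, 17, bio), (Xia, Helix, 20, 19, p1), (Xia, Nova, 2, 17, bio), (Xia, Nova, 2, 19, p1), (Xia, Vega, 21, 17, bio), (Xia, Vega, 21, 19, p1)}.
Joining (Teacher ⋈ Enroll) and Course on title yields {(Kim, Argo, 32, 17, hr, 6, A), (Kim, Argo, 32, 17, hr, 8, A), (Kim, Argo, 32, 17, hr, 8, C), (Kim, Argo, 32, 30, fin, 6, A), (Kim, Argo, 32, 30, fin, 8, A), (Kim, Argo, 32, 30, fin, 8, C), (Kim, Argo, 32, 37, k2, 6, A), (Kim, Argo, 32, 37, k2, 8, A), (Kim, Argo, 32, 37, k2, 8, C), (Kim, Argo, 32, 39, x2, 6, A), (Kim, Argo, 32, 39, x2, 8, A), (Kim, Argo, 32, 39, x2, 8, C), (Kim, Delta, 28, 17, hr, 9, A), (Kim, Delta, 28, 30, fin, 9, A), (Kim, Delta, 28, 37, k2, 9, A), (Kim, Delta, 28, 39, x2, 9, A), (Kim, Nova, 16, 17, hr, 7, D), (Kim, Nova, 16, 30, fin, 7, D), (Kim, Nova, 16, 37, k2, 7, D), (Kim, Nova, 16, 39, x2, 7, D), (Xia, Echo, 3, 17, bio, 1, A), (Xia, Echo, 3, 19, p1, 1, A), (Xia, Nova, 2, 17, bio, 7, D), (Xia, Nova, 2, 19, p1, 7, D), (Xia, Vega, 21, 17, bio, 1, B), (Xia, Vega, 21, 17, bio, 5, A), (Xia, Vega, 21, 19, p1, 1, B), (Xia, Vega, 21, 19, p1, 5, A)}.
Selection sname ≠ Xia: {(Kim, Argo, 32, 17, hr, 6, A), (Kim, Argo, 32, 17, hr, 8, A), (Kim, Argo, 32, 17, hr, 8, C), (Kim, Argo, 32, 30, fin, 6, A), (Kim, Argo, 32, 30, fin, 8, A), (Kim, Argo, 32, 30, fin, 8, C), (Kim, Argo, 32, 37, k2, 6, A), (Kim, Argo, 32, 37, k2, 8, A), (Kim, Argo, 32, 37, k2, 8, C), (Kim, Argo, 32, 39, x2, 6, A), (Kim, Argo, 32, 39, x2, 8, A), (Kim, Argo, 32, 39, x2, 8, C), (Kim, Delta, 28, 17, hr, 9, A), (Kim, Delta, 28, 30, fin, 9, A), (Kim, Delta, 28, 37, k2, 9, A), (Kim, Delta, 28, 39, x2, 9, A), (Kim, Nova, 16, 17, hr, 7, D), (Kim, Nova, 16, 30, fin, 7, D), (Kim, Nova, 16, 37, k2, 7, D), (Kim, Nova, 16, 39, x2, 7, D)}
Keep only column(s) cid, grade (8 duplicate(s) eliminated): {(fin, A), (fin, C), (fin, D), (hr, A), (hr, C), (hr, D), (k2, A), (k2, C), (k2, D), (x2, A), (x2, C), (x2, D)}

{(fin, A), (fin, C), (fin, D), (hr, A), (hr, C), (hr, D), (k2, A), (k2, C), (k2, D), (x2, A), (x2, C), (x2, D)}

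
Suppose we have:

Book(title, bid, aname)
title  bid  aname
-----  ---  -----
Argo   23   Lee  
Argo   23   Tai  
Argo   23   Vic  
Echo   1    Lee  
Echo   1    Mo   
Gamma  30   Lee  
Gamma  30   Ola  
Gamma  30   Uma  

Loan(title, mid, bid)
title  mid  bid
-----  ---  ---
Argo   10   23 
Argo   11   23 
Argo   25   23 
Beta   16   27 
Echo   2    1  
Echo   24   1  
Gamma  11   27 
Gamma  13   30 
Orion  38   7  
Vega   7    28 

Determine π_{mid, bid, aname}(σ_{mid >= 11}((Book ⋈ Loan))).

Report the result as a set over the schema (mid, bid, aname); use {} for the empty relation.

{(11, 23, Lee), (11, 23, Tai), (11, 23, Vic), (13, 30, Lee), (13, 30, Ola), (13, 30, Uma), (24, 1, Lee), (24, 1, Mo), (25, 23, Lee), (25, 23, Tai), (25, 23, Vic)}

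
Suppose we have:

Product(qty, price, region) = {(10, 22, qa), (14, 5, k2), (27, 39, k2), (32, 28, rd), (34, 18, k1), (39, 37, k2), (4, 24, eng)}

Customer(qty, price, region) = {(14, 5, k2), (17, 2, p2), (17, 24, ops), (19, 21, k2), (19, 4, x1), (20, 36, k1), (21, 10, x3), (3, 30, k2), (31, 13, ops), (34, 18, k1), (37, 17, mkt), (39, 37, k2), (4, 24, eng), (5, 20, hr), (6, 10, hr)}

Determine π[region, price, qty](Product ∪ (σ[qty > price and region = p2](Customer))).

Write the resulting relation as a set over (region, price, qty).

{(eng, 24, 4), (k1, 18, 34), (k2, 37, 39), (k2, 39, 27), (k2, 5, 14), (p2, 2, 17), (qa, 22, 10), (rd, 28, 32)}

σ[qty > price and region = p2]: keep tuples satisfying qty > price and region = p2 → {(17, 2, p2)}
Set union of the two operands is {(10, 22, qa), (14, 5, k2), (17, 2, p2), (27, 39, k2), (32, 28, rd), (34, 18, k1), (39, 37, k2), (4, 24, eng)}.
Keep only column(s) region, price, qty: {(eng, 24, 4), (k1, 18, 34), (k2, 37, 39), (k2, 39, 27), (k2, 5, 14), (p2, 2, 17), (qa, 22, 10), (rd, 28, 32)}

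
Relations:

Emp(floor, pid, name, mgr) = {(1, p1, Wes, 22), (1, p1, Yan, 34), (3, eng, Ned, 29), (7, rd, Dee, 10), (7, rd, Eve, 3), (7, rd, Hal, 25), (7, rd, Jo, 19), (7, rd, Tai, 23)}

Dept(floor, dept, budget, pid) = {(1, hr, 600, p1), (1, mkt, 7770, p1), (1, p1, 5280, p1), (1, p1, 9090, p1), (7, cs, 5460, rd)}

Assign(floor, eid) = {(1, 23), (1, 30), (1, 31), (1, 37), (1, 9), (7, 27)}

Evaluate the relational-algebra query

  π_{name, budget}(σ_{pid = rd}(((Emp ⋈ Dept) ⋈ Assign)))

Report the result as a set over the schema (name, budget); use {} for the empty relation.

{(Dee, 5460), (Eve, 5460), (Hal, 5460), (Jo, 5460), (Tai, 5460)}

Emp ⋈ Dept (natural join on floor, pid): {(1, p1, Wes, 22, hr, 600), (1, p1, Wes, 22, mkt, 7770), (1, p1, Wes, 22, p1, 5280), (1, p1, Wes, 22, p1, 9090), (1, p1, Yan, 34, hr, 600), (1, p1, Yan, 34, mkt, 7770), (1, p1, Yan, 34, p1, 5280), (1, p1, Yan, 34, p1, 9090), (7, rd, Dee, 10, cs, 5460), (7, rd, Eve, 3, cs, 5460), (7, rd, Hal, 25, cs, 5460), (7, rd, Jo, 19, cs, 5460), (7, rd, Tai, 23, cs, 5460)}
(Emp ⋈ Dept) ⋈ Assign (natural join on floor): {(1, p1, Wes, 22, hr, 600, 23), (1, p1, Wes, 22, hr, 600, 30), (1, p1, Wes, 22, hr, 600, 31), (1, p1, Wes, 22, hr, 600, 37), (1, p1, Wes, 22, hr, 600, 9), (1, p1, Wes, 22, mkt, 7770, 23), (1, p1, Wes, 22, mkt, 7770, 30), (1, p1, Wes, 22, mkt, 7770, 31), (1, p1, Wes, 22, mkt, 7770, 37), (1, p1, Wes, 22, mkt, 7770, 9), (1, p1, Wes, 22, p1, 5280, 23), (1, p1, Wes, 22, p1, 5280, 30), (1, p1, Wes, 22, p1, 5280, 31), (1, p1, Wes, 22, p1, 5280, 37), (1, p1, Wes, 22, p1, 5280, 9), (1, p1, Wes, 22, p1, 9090, 23), (1, p1, Wes, 22, p1, 9090, 30), (1, p1, Wes, 22, p1, 9090, 31), (1, p1, Wes, 22, p1, 9090, 37), (1, p1, Wes, 22, p1, 9090, 9), (1, p1, Yan, 34, hr, 600, 23), (1, p1, Yan, 34, hr, 600, 30), (1, p1, Yan, 34, hr, 600, 31), (1, p1, Yan, 34, hr, 600, 37), (1, p1, Yan, 34, hr, 600, 9), (1, p1, Yan, 34, mkt, 7770, 23), (1, p1, Yan, 34, mkt, 7770, 30), (1, p1, Yan, 34, mkt, 7770, 31), (1, p1, Yan, 34, mkt, 7770, 37), (1, p1, Yan, 34, mkt, 7770, 9), (1, p1, Yan, 34, p1, 5280, 23), (1, p1, Yan, 34, p1, 5280, 30), (1, p1, Yan, 34, p1, 5280, 31), (1, p1, Yan, 34, p1, 5280, 37), (1, p1, Yan, 34, p1, 5280, 9), (1, p1, Yan, 34, p1, 9090, 23), (1, p1, Yan, 34, p1, 9090, 30), (1, p1, Yan, 34, p1, 9090, 31), (1, p1, Yan, 34, p1, 9090, 37), (1, p1, Yan, 34, p1, 9090, 9), (7, rd, Dee, 10, cs, 5460, 27), (7, rd, Eve, 3, cs, 5460, 27), (7, rd, Hal, 25, cs, 5460, 27), (7, rd, Jo, 19, cs, 5460, 27), (7, rd, Tai, 23, cs, 5460, 27)}
Filtering on pid = rd leaves {(7, rd, Dee, 10, cs, 5460, 27), (7, rd, Eve, 3, cs, 5460, 27), (7, rd, Hal, 25, cs, 5460, 27), (7, rd, Jo, 19, cs, 5460, 27), (7, rd, Tai, 23, cs, 5460, 27)}.
Projecting to name, budget: {(Dee, 5460), (Eve, 5460), (Hal, 5460), (Jo, 5460), (Tai, 5460)}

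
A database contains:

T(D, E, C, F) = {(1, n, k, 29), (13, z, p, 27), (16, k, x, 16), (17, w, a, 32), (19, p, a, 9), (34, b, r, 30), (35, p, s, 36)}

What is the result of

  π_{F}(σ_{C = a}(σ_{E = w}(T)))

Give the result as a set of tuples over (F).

{32}

Filtering on E = w leaves {(17, w, a, 32)}.
Filtering on C = a leaves {(17, w, a, 32)}.
Projecting to F: {32}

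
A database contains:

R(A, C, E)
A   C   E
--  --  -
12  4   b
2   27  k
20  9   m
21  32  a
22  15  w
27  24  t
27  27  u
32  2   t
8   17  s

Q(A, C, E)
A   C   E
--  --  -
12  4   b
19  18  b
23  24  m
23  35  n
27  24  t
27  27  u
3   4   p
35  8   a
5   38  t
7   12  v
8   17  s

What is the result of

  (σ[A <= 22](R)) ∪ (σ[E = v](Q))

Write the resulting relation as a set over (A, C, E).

σ[A <= 22]: keep tuples satisfying A <= 22 → {(12, 4, b), (2, 27, k), (20, 9, m), (21, 32, a), (22, 15, w), (8, 17, s)}
σ[E = v]: keep tuples satisfying E = v → {(7, 12, v)}
Taking the union: {(12, 4, b), (2, 27, k), (20, 9, m), (21, 32, a), (22, 15, w), (7, 12, v), (8, 17, s)}

{(12, 4, b), (2, 27, k), (20, 9, m), (21, 32, a), (22, 15, w), (7, 12, v), (8, 17, s)}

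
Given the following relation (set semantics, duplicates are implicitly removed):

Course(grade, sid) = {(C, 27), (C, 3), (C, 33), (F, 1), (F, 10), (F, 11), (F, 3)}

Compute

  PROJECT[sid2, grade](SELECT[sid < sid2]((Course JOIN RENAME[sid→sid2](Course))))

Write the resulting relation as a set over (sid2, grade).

{(10, F), (11, F), (27, C), (3, F), (33, C)}

ρ[sid→sid2]: schema becomes (grade, sid2); tuples unchanged.
Natural join on grade: {(C, 27, 27), (C, 27, 3), (C, 27, 33), (C, 3, 27), (C, 3, 3), (C, 3, 33), (C, 33, 27), (C, 33, 3), (C, 33, 33), (F, 1, 1), (F, 1, 10), (F, 1, 11), (F, 1, 3), (F, 10, 1), (F, 10, 10), (F, 10, 11), (F, 10, 3), (F, 11, 1), (F, 11, 10), (F, 11, 11), (F, 11, 3), (F, 3, 1), (F, 3, 10), (F, 3, 11), (F, 3, 3)}
σ[sid < sid2]: keep tuples satisfying sid < sid2 → {(C, 27, 33), (C, 3, 27), (C, 3, 33), (F, 1, 10), (F, 1, 11), (F, 1, 3), (F, 10, 11), (F, 3, 10), (F, 3, 11)}
π[sid2, grade]: project onto (sid2, grade) (4 duplicate(s) eliminated) → {(10, F), (11, F), (27, C), (3, F), (33, C)}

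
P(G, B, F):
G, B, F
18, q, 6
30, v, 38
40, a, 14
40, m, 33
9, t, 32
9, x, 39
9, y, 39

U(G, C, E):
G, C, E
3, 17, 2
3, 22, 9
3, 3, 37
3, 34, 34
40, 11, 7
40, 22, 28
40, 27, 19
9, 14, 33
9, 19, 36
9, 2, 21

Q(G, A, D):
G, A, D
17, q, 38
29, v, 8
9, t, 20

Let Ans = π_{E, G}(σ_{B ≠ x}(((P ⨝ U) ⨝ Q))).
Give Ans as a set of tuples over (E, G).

P ⋈ U (natural join on G): {(40, a, 14, 11, 7), (40, a, 14, 22, 28), (40, a, 14, 27, 19), (40, m, 33, 11, 7), (40, m, 33, 22, 28), (40, m, 33, 27, 19), (9, t, 32, 14, 33), (9, t, 32, 19, 36), (9, t, 32, 2, 21), (9, x, 39, 14, 33), (9, x, 39, 19, 36), (9, x, 39, 2, 21), (9, y, 39, 14, 33), (9, y, 39, 19, 36), (9, y, 39, 2, 21)}
(P ⨝ U) ⋈ Q (natural join on G): {(9, t, 32, 14, 33, t, 20), (9, t, 32, 19, 36, t, 20), (9, t, 32, 2, 21, t, 20), (9, x, 39, 14, 33, t, 20), (9, x, 39, 19, 36, t, 20), (9, x, 39, 2, 21, t, 20), (9, y, 39, 14, 33, t, 20), (9, y, 39, 19, 36, t, 20), (9, y, 39, 2, 21, t, 20)}
Apply σ_{B ≠ x}; surviving tuples: {(9, t, 32, 14, 33, t, 20), (9, t, 32, 19, 36, t, 20), (9, t, 32, 2, 21, t, 20), (9, y, 39, 14, 33, t, 20), (9, y, 39, 19, 36, t, 20), (9, y, 39, 2, 21, t, 20)}
Projecting to E, G (3 duplicate(s) eliminated): {(21, 9), (33, 9), (36, 9)}

{(21, 9), (33, 9), (36, 9)}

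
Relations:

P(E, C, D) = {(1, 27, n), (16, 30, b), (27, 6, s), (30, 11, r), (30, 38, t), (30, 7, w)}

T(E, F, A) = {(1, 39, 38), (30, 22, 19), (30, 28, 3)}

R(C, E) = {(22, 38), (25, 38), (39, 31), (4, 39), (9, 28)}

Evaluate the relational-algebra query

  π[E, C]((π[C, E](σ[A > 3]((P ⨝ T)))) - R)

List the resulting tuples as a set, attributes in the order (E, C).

{(1, 27), (30, 11), (30, 38), (30, 7)}

Natural join on E: {(1, 27, n, 39, 38), (30, 11, r, 22, 19), (30, 11, r, 28, 3), (30, 38, t, 22, 19), (30, 38, t, 28, 3), (30, 7, w, 22, 19), (30, 7, w, 28, 3)}
Selection A > 3: {(1, 27, n, 39, 38), (30, 11, r, 22, 19), (30, 38, t, 22, 19), (30, 7, w, 22, 19)}
π_{C, E} gives {(11, 30), (27, 1), (38, 30), (7, 30)}.
Taking the difference: {(11, 30), (27, 1), (38, 30), (7, 30)}
π_{E, C} gives {(1, 27), (30, 11), (30, 38), (30, 7)}.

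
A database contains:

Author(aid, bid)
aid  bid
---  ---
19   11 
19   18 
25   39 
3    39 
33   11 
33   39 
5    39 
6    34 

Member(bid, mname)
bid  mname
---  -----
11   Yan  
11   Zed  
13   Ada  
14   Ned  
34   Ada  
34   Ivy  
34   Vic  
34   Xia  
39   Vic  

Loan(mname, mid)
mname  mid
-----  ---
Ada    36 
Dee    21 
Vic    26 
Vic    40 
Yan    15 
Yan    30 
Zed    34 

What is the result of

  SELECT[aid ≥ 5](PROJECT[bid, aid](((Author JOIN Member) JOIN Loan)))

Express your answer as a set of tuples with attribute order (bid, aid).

Joining Author and Member on bid yields {(19, 11, Yan), (19, 11, Zed), (25, 39, Vic), (3, 39, Vic), (33, 11, Yan), (33, 11, Zed), (33, 39, Vic), (5, 39, Vic), (6, 34, Ada), (6, 34, Ivy), (6, 34, Vic), (6, 34, Xia)}.
Joining (Author JOIN Member) and Loan on mname yields {(19, 11, Yan, 15), (19, 11, Yan, 30), (19, 11, Zed, 34), (25, 39, Vic, 26), (25, 39, Vic, 40), (3, 39, Vic, 26), (3, 39, Vic, 40), (33, 11, Yan, 15), (33, 11, Yan, 30), (33, 11, Zed, 34), (33, 39, Vic, 26), (33, 39, Vic, 40), (5, 39, Vic, 26), (5, 39, Vic, 40), (6, 34, Ada, 36), (6, 34, Vic, 26), (6, 34, Vic, 40)}.
Projecting to bid, aid (10 duplicate(s) eliminated): {(11, 19), (11, 33), (34, 6), (39, 25), (39, 3), (39, 33), (39, 5)}
Apply σ_{aid ≥ 5}; surviving tuples: {(11, 19), (11, 33), (34, 6), (39, 25), (39, 33), (39, 5)}

{(11, 19), (11, 33), (34, 6), (39, 25), (39, 33), (39, 5)}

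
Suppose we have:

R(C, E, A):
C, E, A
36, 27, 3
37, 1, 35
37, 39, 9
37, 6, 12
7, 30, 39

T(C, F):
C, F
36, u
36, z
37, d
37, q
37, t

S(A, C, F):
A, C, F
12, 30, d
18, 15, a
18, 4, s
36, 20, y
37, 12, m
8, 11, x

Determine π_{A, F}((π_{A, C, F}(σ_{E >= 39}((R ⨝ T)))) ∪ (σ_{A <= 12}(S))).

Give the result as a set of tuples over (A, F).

{(12, d), (8, x), (9, d), (9, q), (9, t)}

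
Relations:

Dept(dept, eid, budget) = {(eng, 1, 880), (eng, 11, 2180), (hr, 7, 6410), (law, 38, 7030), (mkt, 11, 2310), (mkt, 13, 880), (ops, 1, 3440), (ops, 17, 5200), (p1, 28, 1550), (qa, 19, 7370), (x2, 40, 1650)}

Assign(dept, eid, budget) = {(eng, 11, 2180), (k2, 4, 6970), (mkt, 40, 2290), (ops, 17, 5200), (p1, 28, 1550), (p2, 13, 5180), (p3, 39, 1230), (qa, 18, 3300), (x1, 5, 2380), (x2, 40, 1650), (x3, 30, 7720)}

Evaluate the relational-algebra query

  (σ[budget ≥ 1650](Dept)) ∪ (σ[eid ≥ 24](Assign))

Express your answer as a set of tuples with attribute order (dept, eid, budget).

Filtering on budget ≥ 1650 leaves {(eng, 11, 2180), (hr, 7, 6410), (law, 38, 7030), (mkt, 11, 2310), (ops, 1, 3440), (ops, 17, 5200), (qa, 19, 7370), (x2, 40, 1650)}.
Filtering on eid ≥ 24 leaves {(mkt, 40, 2290), (p1, 28, 1550), (p3, 39, 1230), (x2, 40, 1650), (x3, 30, 7720)}.
Taking the union: {(eng, 11, 2180), (hr, 7, 6410), (law, 38, 7030), (mkt, 11, 2310), (mkt, 40, 2290), (ops, 1, 3440), (ops, 17, 5200), (p1, 28, 1550), (p3, 39, 1230), (qa, 19, 7370), (x2, 40, 1650), (x3, 30, 7720)}

{(eng, 11, 2180), (hr, 7, 6410), (law, 38, 7030), (mkt, 11, 2310), (mkt, 40, 2290), (ops, 1, 3440), (ops, 17, 5200), (p1, 28, 1550), (p3, 39, 1230), (qa, 19, 7370), (x2, 40, 1650), (x3, 30, 7720)}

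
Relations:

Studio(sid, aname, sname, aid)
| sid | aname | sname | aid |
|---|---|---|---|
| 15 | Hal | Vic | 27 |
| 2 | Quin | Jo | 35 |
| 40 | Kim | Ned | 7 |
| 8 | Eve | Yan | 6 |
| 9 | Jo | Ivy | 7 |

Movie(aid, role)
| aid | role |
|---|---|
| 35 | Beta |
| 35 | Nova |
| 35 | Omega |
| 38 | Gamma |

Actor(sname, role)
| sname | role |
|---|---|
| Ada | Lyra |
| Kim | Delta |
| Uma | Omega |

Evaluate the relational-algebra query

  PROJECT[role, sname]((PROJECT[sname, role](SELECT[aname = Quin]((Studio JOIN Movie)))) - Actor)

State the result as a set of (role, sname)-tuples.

{(Beta, Jo), (Nova, Jo), (Omega, Jo)}

Joining Studio and Movie on aid yields {(2, Quin, Jo, 35, Beta), (2, Quin, Jo, 35, Nova), (2, Quin, Jo, 35, Omega)}.
Apply σ_{aname = Quin}; surviving tuples: {(2, Quin, Jo, 35, Beta), (2, Quin, Jo, 35, Nova), (2, Quin, Jo, 35, Omega)}
Keep only column(s) sname, role: {(Jo, Beta), (Jo, Nova), (Jo, Omega)}
Set difference of the two operands is {(Jo, Beta), (Jo, Nova), (Jo, Omega)}.
Keep only column(s) role, sname: {(Beta, Jo), (Nova, Jo), (Omega, Jo)}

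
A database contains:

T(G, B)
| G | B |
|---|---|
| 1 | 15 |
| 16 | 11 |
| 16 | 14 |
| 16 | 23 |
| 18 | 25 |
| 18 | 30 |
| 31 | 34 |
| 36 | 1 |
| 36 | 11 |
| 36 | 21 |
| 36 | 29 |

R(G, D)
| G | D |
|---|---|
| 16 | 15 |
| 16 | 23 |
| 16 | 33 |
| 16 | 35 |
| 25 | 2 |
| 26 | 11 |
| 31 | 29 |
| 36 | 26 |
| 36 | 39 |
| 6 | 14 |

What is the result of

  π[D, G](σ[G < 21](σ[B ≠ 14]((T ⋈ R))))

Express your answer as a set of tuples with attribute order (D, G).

Joining T and R on G yields {(16, 11, 15), (16, 11, 23), (16, 11, 33), (16, 11, 35), (16, 14, 15), (16, 14, 23), (16, 14, 33), (16, 14, 35), (16, 23, 15), (16, 23, 23), (16, 23, 33), (16, 23, 35), (31, 34, 29), (36, 1, 26), (36, 1, 39), (36, 11, 26), (36, 11, 39), (36, 21, 26), (36, 21, 39), (36, 29, 26), (36, 29, 39)}.
Apply σ_{B ≠ 14}; surviving tuples: {(16, 11, 15), (16, 11, 23), (16, 11, 33), (16, 11, 35), (16, 23, 15), (16, 23, 23), (16, 23, 33), (16, 23, 35), (31, 34, 29), (36, 1, 26), (36, 1, 39), (36, 11, 26), (36, 11, 39), (36, 21, 26), (36, 21, 39), (36, 29, 26), (36, 29, 39)}
Apply σ_{G < 21}; surviving tuples: {(16, 11, 15), (16, 11, 23), (16, 11, 33), (16, 11, 35), (16, 23, 15), (16, 23, 23), (16, 23, 33), (16, 23, 35)}
Keep only column(s) D, G (4 duplicate(s) eliminated): {(15, 16), (23, 16), (33, 16), (35, 16)}

{(15, 16), (23, 16), (33, 16), (35, 16)}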